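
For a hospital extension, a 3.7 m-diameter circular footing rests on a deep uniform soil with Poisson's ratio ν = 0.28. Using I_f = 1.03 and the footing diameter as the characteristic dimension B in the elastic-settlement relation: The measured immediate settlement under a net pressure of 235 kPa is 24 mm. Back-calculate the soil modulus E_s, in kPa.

S_e = q·B·(1−ν²)/E_s · I_f  ⇒  E_s = q·B·(1−ν²)·I_f / S_e.
E_s = 235 × 3.7 × 0.9216 × 1.03 / 0.024 = 34390 kPa

E_s ≈ 34400 kPa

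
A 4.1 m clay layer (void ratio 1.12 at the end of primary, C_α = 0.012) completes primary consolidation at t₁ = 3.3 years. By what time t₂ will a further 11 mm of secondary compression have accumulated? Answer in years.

S_s = C_α·H/(1+e_p)·log₁₀(t₂/t₁) ⇒ log₁₀(t₂/t₁) = S_s·(1+e_p)/(C_α·H).
log₁₀(t₂/t₁) = 0.011 × (1+1.12) / (0.012×4.1) = 0.474
t₂ = t₁ × 10^0.474 = 3.3 × 2.978 = 9.829 years

t₂ ≈ 9.83 years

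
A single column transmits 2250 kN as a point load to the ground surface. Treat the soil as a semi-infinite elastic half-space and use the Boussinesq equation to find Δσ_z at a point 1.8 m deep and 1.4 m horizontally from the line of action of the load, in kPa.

Boussinesq vertical stress below a point load on an elastic half-space:
Δσ_z = 3P/(2πz²) · [1 + (r/z)²]^(−5/2)
r/z = 1.4/1.8 = 0.77778; [1+(r/z)²]^(−5/2) = 0.30645.
Δσ_z = 3×2250/(2π×1.8²) × 0.30645 = 331.57 × 0.30645 = 101.6 kPa

Δσ_z ≈ 102 kPa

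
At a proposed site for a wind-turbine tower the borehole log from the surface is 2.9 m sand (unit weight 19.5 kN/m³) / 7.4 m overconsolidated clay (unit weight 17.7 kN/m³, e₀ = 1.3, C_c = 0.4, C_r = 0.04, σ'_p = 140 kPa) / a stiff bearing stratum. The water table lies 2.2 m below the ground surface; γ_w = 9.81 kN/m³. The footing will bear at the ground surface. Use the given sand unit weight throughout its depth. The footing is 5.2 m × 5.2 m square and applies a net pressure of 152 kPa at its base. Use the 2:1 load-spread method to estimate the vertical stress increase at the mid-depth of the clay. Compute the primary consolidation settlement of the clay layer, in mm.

S_c ≈ 17.8 mm

Mid-depth of clay below the ground surface: z = 2.9 + 7.4/2 = 6.6 m.
Total vertical stress at mid-clay: σ_v = 19.5×2.9 + 17.7×3.7 = 122.04 kPa.
Pore pressure: u = 9.81×(6.6 − 2.2) = 43.164 kPa.
Initial effective stress: σ'_0 = σ_v − u = 122.04 − 43.164 = 78.876 kPa.
Stress increase at mid-clay by the 2:1 spreading method:
Δσ = qBL/((B+z)(L+z)) = 152×5.2×5.2/((5.2+6.6)(5.2+6.6)) = 29.518 kPa
Final effective stress: σ'_f = 78.876 + 29.518 = 108.39 kPa.
σ'_f = 108.39 ≤ σ'_p = 140 kPa, so the clay remains overconsolidated and only the recompression index applies:
S_c = C_r·H/(1+e₀)·log₁₀(σ'_f/σ'_0) = 0.04×7.4/2.3×log₁₀(108.39/78.876)
    = 0.1287 × 0.13804 = 0.01777 m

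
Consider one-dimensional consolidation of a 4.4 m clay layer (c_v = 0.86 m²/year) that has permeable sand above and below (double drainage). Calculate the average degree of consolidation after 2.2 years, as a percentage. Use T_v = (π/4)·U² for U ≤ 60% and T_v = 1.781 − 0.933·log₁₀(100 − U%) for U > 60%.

Drainage path length: H_d = H/2 = 2.2 m (double drainage).
T_v = c_v·t/H_d² = 0.86×2.2/2.2² = 0.39091.
T_v = 0.39091 corresponds to the U > 60% branch:
U = 1 − 10^((1.781 − T_v)/0.933)/100 = 0.691

U ≈ 69.1 %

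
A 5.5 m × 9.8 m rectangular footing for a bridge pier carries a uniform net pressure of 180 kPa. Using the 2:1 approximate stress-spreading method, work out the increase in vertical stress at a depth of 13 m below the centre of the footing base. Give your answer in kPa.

By the 2:1 method the load spreads at 1 horizontal : 2 vertical, so at depth z the loaded area has grown by z in each plan dimension:
Δσ = qBL/((B+z)(L+z)) = 180×5.5×9.8/((5.5+13)(9.8+13)) = 23.001 kPa

Δσ_z ≈ 23 kPa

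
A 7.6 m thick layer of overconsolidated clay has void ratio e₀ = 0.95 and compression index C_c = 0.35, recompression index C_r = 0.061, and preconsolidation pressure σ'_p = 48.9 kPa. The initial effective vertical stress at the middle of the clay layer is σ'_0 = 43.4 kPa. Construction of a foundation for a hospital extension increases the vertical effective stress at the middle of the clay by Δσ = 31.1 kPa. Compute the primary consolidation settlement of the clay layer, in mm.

S_c ≈ 262 mm

Final effective stress: σ'_f = 43.4 + 31.1 = 74.5 kPa.
σ'_f = 74.5 > σ'_p = 48.9 kPa, so the stress path crosses the preconsolidation pressure — recompression up to σ'_p, then virgin compression beyond:
S_c = H/(1+e₀)·[C_r·log₁₀(σ'_p/σ'_0) + C_c·log₁₀(σ'_f/σ'_p)]
    = 7.6/1.95 × [0.061×log₁₀(48.9/43.4) + 0.35×log₁₀(74.5/48.9)]
    = 3.8974 × [0.003161 + 0.063997] = 0.2617 m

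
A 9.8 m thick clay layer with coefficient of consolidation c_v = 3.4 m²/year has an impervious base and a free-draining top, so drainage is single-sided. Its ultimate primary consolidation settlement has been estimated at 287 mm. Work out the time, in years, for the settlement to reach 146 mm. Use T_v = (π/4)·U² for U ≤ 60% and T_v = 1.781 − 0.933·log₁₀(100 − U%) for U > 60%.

Drainage path length: H_d = H = 9.8 m (single drainage).
U = S(t)/S_ult = 146/287 = 0.5087.
U ≤ 60%: T_v = (π/4)·U² = (π/4)×0.50871² = 0.20325.
t = T_v·H_d²/c_v = 0.20325×9.8²/3.4 = 5.741 years.

t ≈ 5.74 years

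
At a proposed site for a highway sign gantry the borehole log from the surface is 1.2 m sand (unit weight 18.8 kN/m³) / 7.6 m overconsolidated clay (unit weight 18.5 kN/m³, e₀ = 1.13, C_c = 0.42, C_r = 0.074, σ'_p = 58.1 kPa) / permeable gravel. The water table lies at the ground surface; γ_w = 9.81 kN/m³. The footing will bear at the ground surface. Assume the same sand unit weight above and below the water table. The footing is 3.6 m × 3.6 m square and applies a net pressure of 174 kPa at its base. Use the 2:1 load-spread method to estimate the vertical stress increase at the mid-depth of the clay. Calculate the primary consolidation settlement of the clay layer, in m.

Mid-depth of clay below the ground surface: z = 1.2 + 7.6/2 = 5 m.
Total vertical stress at mid-clay: σ_v = 18.8×1.2 + 18.5×3.8 = 92.86 kPa.
Pore pressure: u = 9.81×(5 − 0) = 49.05 kPa.
Initial effective stress: σ'_0 = σ_v − u = 92.86 − 49.05 = 43.81 kPa.
Stress increase at mid-clay by the 2:1 spreading method:
Δσ = qBL/((B+z)(L+z)) = 174×3.6×3.6/((3.6+5)(3.6+5)) = 30.49 kPa
Final effective stress: σ'_f = 43.81 + 30.49 = 74.3 kPa.
σ'_f = 74.3 > σ'_p = 58.1 kPa, so the stress path crosses the preconsolidation pressure — recompression up to σ'_p, then virgin compression beyond:
S_c = H/(1+e₀)·[C_r·log₁₀(σ'_p/σ'_0) + C_c·log₁₀(σ'_f/σ'_p)]
    = 7.6/2.13 × [0.074×log₁₀(58.1/43.81) + 0.42×log₁₀(74.3/58.1)]
    = 3.5681 × [0.0090726 + 0.044861] = 0.1924 m

S_c ≈ 0.192 m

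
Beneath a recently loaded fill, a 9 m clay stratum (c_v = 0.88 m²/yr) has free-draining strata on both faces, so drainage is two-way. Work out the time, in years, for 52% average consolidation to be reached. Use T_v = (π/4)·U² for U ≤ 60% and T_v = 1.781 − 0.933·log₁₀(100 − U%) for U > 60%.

Drainage path length: H_d = H/2 = 4.5 m (double drainage).
U ≤ 60%: T_v = (π/4)·U² = (π/4)×0.52² = 0.21237.
t = T_v·H_d²/c_v = 0.21237×4.5²/0.88 = 4.887 years.

t ≈ 4.89 years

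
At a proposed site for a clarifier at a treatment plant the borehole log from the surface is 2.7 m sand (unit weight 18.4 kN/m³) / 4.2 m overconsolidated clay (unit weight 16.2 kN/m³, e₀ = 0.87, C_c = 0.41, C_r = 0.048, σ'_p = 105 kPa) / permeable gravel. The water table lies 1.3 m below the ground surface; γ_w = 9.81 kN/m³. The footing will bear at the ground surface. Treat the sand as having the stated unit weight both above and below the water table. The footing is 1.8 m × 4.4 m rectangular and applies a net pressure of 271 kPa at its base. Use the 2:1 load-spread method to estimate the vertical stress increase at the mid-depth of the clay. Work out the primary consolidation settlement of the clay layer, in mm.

S_c ≈ 25.3 mm

Mid-depth of clay below the ground surface: z = 2.7 + 4.2/2 = 4.8 m.
Total vertical stress at mid-clay: σ_v = 18.4×2.7 + 16.2×2.1 = 83.7 kPa.
Pore pressure: u = 9.81×(4.8 − 1.3) = 34.335 kPa.
Initial effective stress: σ'_0 = σ_v − u = 83.7 − 34.335 = 49.365 kPa.
Stress increase at mid-clay by the 2:1 spreading method:
Δσ = qBL/((B+z)(L+z)) = 271×1.8×4.4/((1.8+4.8)(4.4+4.8)) = 35.348 kPa
Final effective stress: σ'_f = 49.365 + 35.348 = 84.713 kPa.
σ'_f = 84.713 ≤ σ'_p = 105 kPa, so the clay remains overconsolidated and only the recompression index applies:
S_c = C_r·H/(1+e₀)·log₁₀(σ'_f/σ'_0) = 0.048×4.2/1.87×log₁₀(84.713/49.365)
    = 0.10781 × 0.23453 = 0.02528 m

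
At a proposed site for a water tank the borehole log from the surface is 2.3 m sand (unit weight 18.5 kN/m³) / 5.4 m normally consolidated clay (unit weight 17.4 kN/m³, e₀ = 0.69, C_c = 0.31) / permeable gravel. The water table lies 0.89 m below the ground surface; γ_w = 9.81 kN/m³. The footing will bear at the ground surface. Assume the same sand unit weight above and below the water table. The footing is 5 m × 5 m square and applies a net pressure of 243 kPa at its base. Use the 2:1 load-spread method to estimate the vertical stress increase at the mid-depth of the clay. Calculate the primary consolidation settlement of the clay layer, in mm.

Mid-depth of clay below the ground surface: z = 2.3 + 5.4/2 = 5 m.
Total vertical stress at mid-clay: σ_v = 18.5×2.3 + 17.4×2.7 = 89.53 kPa.
Pore pressure: u = 9.81×(5 − 0.89) = 40.319 kPa.
Initial effective stress: σ'_0 = σ_v − u = 89.53 − 40.319 = 49.211 kPa.
Stress increase at mid-clay by the 2:1 spreading method:
Δσ = qBL/((B+z)(L+z)) = 243×5×5/((5+5)(5+5)) = 60.75 kPa
Final effective stress: σ'_f = σ'_0 + Δσ = 49.211 + 60.75 = 109.96 kPa.
Normally consolidated clay, so the full stress increment lies on the virgin compression line:
S_c = C_c·H/(1+e₀)·log₁₀(σ'_f/σ'_0) = 0.31×5.4/(1+0.69)×log₁₀(109.96/49.211)
    = 0.99053 × 0.34917 = 0.3459 m

S_c ≈ 346 mm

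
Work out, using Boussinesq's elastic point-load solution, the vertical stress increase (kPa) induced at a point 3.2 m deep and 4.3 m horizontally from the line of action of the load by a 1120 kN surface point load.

Boussinesq vertical stress below a point load on an elastic half-space:
Δσ_z = 3P/(2πz²) · [1 + (r/z)²]^(−5/2)
r/z = 4.3/3.2 = 1.3437; [1+(r/z)²]^(−5/2) = 0.075842.
Δσ_z = 3×1120/(2π×3.2²) × 0.075842 = 52.223 × 0.075842 = 3.961 kPa

Δσ_z ≈ 3.96 kPa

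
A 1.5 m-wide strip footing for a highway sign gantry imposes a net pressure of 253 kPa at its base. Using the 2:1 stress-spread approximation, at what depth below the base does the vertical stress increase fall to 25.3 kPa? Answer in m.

2:1 spreading — at depth z the loaded area has grown by z in each plan dimension:
qB/(B+z) = Δσ_z ⇒ z = qB/Δσ_z − B = 253×1.5/25.3 − 1.5 = 13.5 m

z ≈ 13.5 m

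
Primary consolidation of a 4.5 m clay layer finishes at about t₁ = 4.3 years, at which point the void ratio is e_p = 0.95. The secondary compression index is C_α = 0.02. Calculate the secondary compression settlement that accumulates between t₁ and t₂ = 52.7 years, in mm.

Secondary compression: S_s = C_α·H/(1+e_p)·log₁₀(t₂/t₁)
S_s = 0.02×4.5/(1+0.95)×log₁₀(52.7/4.3)
    = 0.04615 × 1.088 = 0.05023 m

S_s ≈ 50.2 mm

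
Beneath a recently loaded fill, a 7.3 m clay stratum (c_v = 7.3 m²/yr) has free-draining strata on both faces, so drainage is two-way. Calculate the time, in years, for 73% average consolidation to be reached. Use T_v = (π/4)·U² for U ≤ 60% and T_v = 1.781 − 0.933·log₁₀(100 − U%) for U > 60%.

t ≈ 0.813 years

Drainage path length: H_d = H/2 = 3.65 m (double drainage).
U > 60%: T_v = 1.781 − 0.933·log₁₀(100 − 73) = 0.44554.
t = T_v·H_d²/c_v = 0.44554×3.65²/7.3 = 0.8131 years.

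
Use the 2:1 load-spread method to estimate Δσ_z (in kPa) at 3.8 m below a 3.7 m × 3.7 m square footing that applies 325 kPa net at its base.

Δσ_z ≈ 79.1 kPa

By the 2:1 method the load spreads at 1 horizontal : 2 vertical, so at depth z the loaded area has grown by z in each plan dimension:
Δσ = qBL/((B+z)(L+z)) = 325×3.7×3.7/((3.7+3.8)(3.7+3.8)) = 79.098 kPa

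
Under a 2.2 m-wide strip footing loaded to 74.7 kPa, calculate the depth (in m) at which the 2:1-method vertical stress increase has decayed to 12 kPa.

z ≈ 11.5 m

2:1 spreading — at depth z the loaded area has grown by z in each plan dimension:
qB/(B+z) = Δσ_z ⇒ z = qB/Δσ_z − B = 74.7×2.2/12 − 2.2 = 11.5 m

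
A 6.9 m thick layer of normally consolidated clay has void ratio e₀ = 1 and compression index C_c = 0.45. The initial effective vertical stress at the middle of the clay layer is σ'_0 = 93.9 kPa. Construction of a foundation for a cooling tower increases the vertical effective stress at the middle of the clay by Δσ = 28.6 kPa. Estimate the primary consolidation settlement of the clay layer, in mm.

S_c ≈ 179 mm

Final effective stress: σ'_f = σ'_0 + Δσ = 93.9 + 28.6 = 122.5 kPa.
Normally consolidated clay, so the full stress increment lies on the virgin compression line:
S_c = C_c·H/(1+e₀)·log₁₀(σ'_f/σ'_0) = 0.45×6.9/(1+1)×log₁₀(122.5/93.9)
    = 1.5525 × 0.11547 = 0.1793 m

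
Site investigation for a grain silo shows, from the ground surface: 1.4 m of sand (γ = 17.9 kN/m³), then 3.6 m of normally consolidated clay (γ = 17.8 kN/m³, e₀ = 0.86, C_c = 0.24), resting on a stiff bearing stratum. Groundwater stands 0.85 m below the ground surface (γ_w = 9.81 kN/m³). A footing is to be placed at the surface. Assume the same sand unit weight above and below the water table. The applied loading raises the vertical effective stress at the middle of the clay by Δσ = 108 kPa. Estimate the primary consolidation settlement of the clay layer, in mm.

S_c ≈ 288 mm

Mid-depth of clay below the ground surface: z = 1.4 + 3.6/2 = 3.2 m.
Total vertical stress at mid-clay: σ_v = 17.9×1.4 + 17.8×1.8 = 57.1 kPa.
Pore pressure: u = 9.81×(3.2 − 0.85) = 23.054 kPa.
Initial effective stress: σ'_0 = σ_v − u = 57.1 − 23.054 = 34.046 kPa.
Final effective stress: σ'_f = σ'_0 + Δσ = 34.046 + 108 = 142.05 kPa.
Normally consolidated clay, so the full stress increment lies on the virgin compression line:
S_c = C_c·H/(1+e₀)·log₁₀(σ'_f/σ'_0) = 0.24×3.6/(1+0.86)×log₁₀(142.05/34.046)
    = 0.46452 × 0.62038 = 0.2882 m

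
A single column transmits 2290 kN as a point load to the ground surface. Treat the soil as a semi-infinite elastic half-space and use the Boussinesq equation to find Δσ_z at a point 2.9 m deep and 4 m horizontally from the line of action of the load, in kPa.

Δσ_z ≈ 9.06 kPa

Boussinesq vertical stress below a point load on an elastic half-space:
Δσ_z = 3P/(2πz²) · [1 + (r/z)²]^(−5/2)
r/z = 4/2.9 = 1.3793; [1+(r/z)²]^(−5/2) = 0.069674.
Δσ_z = 3×2290/(2π×2.9²) × 0.069674 = 130.01 × 0.069674 = 9.058 kPa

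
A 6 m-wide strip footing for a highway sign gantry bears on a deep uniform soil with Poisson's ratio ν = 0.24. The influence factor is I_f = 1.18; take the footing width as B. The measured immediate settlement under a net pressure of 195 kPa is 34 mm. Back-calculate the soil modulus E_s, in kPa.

S_e = q·B·(1−ν²)/E_s · I_f  ⇒  E_s = q·B·(1−ν²)·I_f / S_e.
E_s = 195 × 6 × 0.9424 × 1.18 / 0.034 = 38270 kPa

E_s ≈ 38300 kPa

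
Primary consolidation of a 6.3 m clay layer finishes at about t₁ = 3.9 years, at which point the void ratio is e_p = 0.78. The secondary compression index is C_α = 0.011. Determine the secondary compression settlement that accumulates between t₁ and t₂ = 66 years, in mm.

S_s ≈ 47.8 mm

Secondary compression: S_s = C_α·H/(1+e_p)·log₁₀(t₂/t₁)
S_s = 0.011×6.3/(1+0.78)×log₁₀(66/3.9)
    = 0.03893 × 1.228 = 0.04783 m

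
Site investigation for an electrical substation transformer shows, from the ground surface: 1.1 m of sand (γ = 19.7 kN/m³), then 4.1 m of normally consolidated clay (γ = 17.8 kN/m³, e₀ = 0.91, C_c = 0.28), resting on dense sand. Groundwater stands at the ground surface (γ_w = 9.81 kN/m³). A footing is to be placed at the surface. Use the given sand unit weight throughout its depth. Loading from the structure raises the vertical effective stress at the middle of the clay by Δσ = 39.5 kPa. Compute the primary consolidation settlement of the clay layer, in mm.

S_c ≈ 234 mm

Mid-depth of clay below the ground surface: z = 1.1 + 4.1/2 = 3.15 m.
Total vertical stress at mid-clay: σ_v = 19.7×1.1 + 17.8×2.05 = 58.16 kPa.
Pore pressure: u = 9.81×(3.15 − 0) = 30.902 kPa.
Initial effective stress: σ'_0 = σ_v − u = 58.16 − 30.902 = 27.258 kPa.
Final effective stress: σ'_f = σ'_0 + Δσ = 27.258 + 39.5 = 66.758 kPa.
Normally consolidated clay, so the full stress increment lies on the virgin compression line:
S_c = C_c·H/(1+e₀)·log₁₀(σ'_f/σ'_0) = 0.28×4.1/(1+0.91)×log₁₀(66.758/27.258)
    = 0.60105 × 0.38901 = 0.2338 m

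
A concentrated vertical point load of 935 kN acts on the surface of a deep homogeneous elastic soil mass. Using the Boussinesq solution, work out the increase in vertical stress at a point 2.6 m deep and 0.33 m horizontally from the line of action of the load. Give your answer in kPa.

Δσ_z ≈ 63.5 kPa

Boussinesq vertical stress below a point load on an elastic half-space:
Δσ_z = 3P/(2πz²) · [1 + (r/z)²]^(−5/2)
r/z = 0.33/2.6 = 0.12692; [1+(r/z)²]^(−5/2) = 0.96083.
Δσ_z = 3×935/(2π×2.6²) × 0.96083 = 66.04 × 0.96083 = 63.45 kPa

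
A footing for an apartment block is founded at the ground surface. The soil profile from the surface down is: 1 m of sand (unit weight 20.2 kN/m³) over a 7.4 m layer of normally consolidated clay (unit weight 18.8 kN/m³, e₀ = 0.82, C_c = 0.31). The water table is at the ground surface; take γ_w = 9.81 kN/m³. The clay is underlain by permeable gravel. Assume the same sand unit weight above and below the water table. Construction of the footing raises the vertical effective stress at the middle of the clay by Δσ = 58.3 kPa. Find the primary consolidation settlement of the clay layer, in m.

S_c ≈ 0.464 m

Mid-depth of clay below the ground surface: z = 1 + 7.4/2 = 4.7 m.
Total vertical stress at mid-clay: σ_v = 20.2×1 + 18.8×3.7 = 89.76 kPa.
Pore pressure: u = 9.81×(4.7 − 0) = 46.107 kPa.
Initial effective stress: σ'_0 = σ_v − u = 89.76 − 46.107 = 43.653 kPa.
Final effective stress: σ'_f = σ'_0 + Δσ = 43.653 + 58.3 = 101.95 kPa.
Normally consolidated clay, so the full stress increment lies on the virgin compression line:
S_c = C_c·H/(1+e₀)·log₁₀(σ'_f/σ'_0) = 0.31×7.4/(1+0.82)×log₁₀(101.95/43.653)
    = 1.2604 × 0.36837 = 0.4643 m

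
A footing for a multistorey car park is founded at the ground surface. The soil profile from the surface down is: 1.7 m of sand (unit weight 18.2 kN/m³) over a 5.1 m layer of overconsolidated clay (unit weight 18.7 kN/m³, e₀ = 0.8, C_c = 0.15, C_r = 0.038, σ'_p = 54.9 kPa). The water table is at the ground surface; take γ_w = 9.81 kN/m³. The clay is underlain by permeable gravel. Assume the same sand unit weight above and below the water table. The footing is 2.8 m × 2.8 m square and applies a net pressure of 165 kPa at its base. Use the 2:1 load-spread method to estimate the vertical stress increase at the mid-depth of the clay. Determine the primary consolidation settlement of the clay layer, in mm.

Mid-depth of clay below the ground surface: z = 1.7 + 5.1/2 = 4.25 m.
Total vertical stress at mid-clay: σ_v = 18.2×1.7 + 18.7×2.55 = 78.625 kPa.
Pore pressure: u = 9.81×(4.25 − 0) = 41.693 kPa.
Initial effective stress: σ'_0 = σ_v − u = 78.625 − 41.693 = 36.932 kPa.
Stress increase at mid-clay by the 2:1 spreading method:
Δσ = qBL/((B+z)(L+z)) = 165×2.8×2.8/((2.8+4.25)(2.8+4.25)) = 26.027 kPa
Final effective stress: σ'_f = 36.932 + 26.027 = 62.959 kPa.
σ'_f = 62.959 > σ'_p = 54.9 kPa, so the stress path crosses the preconsolidation pressure — recompression up to σ'_p, then virgin compression beyond:
S_c = H/(1+e₀)·[C_r·log₁₀(σ'_p/σ'_0) + C_c·log₁₀(σ'_f/σ'_p)]
    = 5.1/1.8 × [0.038×log₁₀(54.9/36.932) + 0.15×log₁₀(62.959/54.9)]
    = 2.8333 × [0.0065424 + 0.0089228] = 0.04382 m

S_c ≈ 43.8 mm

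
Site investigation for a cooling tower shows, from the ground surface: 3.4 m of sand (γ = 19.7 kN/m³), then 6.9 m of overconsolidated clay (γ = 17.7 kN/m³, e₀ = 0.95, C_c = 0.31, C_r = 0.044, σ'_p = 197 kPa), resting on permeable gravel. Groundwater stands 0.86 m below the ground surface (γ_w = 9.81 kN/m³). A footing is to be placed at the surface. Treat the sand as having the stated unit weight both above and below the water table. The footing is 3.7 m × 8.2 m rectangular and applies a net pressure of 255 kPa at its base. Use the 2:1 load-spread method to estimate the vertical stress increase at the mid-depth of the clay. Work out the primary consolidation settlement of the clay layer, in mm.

Mid-depth of clay below the ground surface: z = 3.4 + 6.9/2 = 6.85 m.
Total vertical stress at mid-clay: σ_v = 19.7×3.4 + 17.7×3.45 = 128.04 kPa.
Pore pressure: u = 9.81×(6.85 − 0.86) = 58.762 kPa.
Initial effective stress: σ'_0 = σ_v − u = 128.04 − 58.762 = 69.278 kPa.
Stress increase at mid-clay by the 2:1 spreading method:
Δσ = qBL/((B+z)(L+z)) = 255×3.7×8.2/((3.7+6.85)(8.2+6.85)) = 48.727 kPa
Final effective stress: σ'_f = 69.278 + 48.727 = 118 kPa.
σ'_f = 118 ≤ σ'_p = 197 kPa, so the clay remains overconsolidated and only the recompression index applies:
S_c = C_r·H/(1+e₀)·log₁₀(σ'_f/σ'_0) = 0.044×6.9/1.95×log₁₀(118/69.278)
    = 0.15569 × 0.23129 = 0.03601 m

S_c ≈ 36 mm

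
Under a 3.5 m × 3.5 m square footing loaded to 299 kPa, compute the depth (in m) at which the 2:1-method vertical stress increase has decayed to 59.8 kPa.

z ≈ 4.33 m

2:1 spreading — at depth z the loaded area has grown by z in each plan dimension:
qB²/(B+z)² = Δσ_z ⇒ z = B(√(q/Δσ_z) − 1) = 3.5×(√(299/59.8) − 1) = 4.326 m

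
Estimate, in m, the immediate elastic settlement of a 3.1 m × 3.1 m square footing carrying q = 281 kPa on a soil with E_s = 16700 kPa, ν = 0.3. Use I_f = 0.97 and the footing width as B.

S_e ≈ 0.046 m

Immediate (elastic) settlement: S_e = q·B·(1−ν²)/E_s · I_f.
S_e = 281 × 3.1 × (1 − 0.3²) / 16700 × 0.97
    = 281 × 3.1 × 0.91 / 16700 × 0.97
    = 0.04604 m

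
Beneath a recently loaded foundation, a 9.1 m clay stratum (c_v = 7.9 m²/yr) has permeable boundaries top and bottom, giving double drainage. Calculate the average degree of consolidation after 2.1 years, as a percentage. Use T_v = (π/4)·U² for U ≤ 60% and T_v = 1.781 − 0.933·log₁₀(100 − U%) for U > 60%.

U ≈ 88.8 %

Drainage path length: H_d = H/2 = 4.55 m (double drainage).
T_v = c_v·t/H_d² = 7.9×2.1/4.55² = 0.80135.
T_v = 0.80135 corresponds to the U > 60% branch:
U = 1 − 10^((1.781 − T_v)/0.933)/100 = 0.8878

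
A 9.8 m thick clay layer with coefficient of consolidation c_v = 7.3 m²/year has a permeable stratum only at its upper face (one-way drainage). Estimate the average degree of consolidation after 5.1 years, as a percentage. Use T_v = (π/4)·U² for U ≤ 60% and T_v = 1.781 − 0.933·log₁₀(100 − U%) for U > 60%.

Drainage path length: H_d = H = 9.8 m (single drainage).
T_v = c_v·t/H_d² = 7.3×5.1/9.8² = 0.38765.
T_v = 0.38765 corresponds to the U > 60% branch:
U = 1 − 10^((1.781 − T_v)/0.933)/100 = 0.6885

U ≈ 68.9 %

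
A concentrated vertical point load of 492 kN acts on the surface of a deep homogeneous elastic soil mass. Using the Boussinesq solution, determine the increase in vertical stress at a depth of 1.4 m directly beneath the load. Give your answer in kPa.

Boussinesq vertical stress below a point load on an elastic half-space:
Δσ_z = 3P/(2πz²) · [1 + (r/z)²]^(−5/2)
r/z = 0/1.4 = 0; [1+(r/z)²]^(−5/2) = 1.
Δσ_z = 3×492/(2π×1.4²) × 1 = 119.85 × 1 = 119.8 kPa

Δσ_z ≈ 120 kPa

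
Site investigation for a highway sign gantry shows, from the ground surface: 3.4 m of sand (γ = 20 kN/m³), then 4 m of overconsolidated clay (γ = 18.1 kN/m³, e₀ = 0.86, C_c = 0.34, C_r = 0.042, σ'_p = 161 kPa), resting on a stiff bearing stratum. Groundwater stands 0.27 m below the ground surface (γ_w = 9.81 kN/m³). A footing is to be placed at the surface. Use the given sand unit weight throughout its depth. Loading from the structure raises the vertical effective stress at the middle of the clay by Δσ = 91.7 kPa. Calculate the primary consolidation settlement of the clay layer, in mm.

S_c ≈ 39 mm

Mid-depth of clay below the ground surface: z = 3.4 + 4/2 = 5.4 m.
Total vertical stress at mid-clay: σ_v = 20×3.4 + 18.1×2 = 104.2 kPa.
Pore pressure: u = 9.81×(5.4 − 0.27) = 50.325 kPa.
Initial effective stress: σ'_0 = σ_v − u = 104.2 − 50.325 = 53.875 kPa.
Final effective stress: σ'_f = 53.875 + 91.7 = 145.57 kPa.
σ'_f = 145.57 ≤ σ'_p = 161 kPa, so the clay remains overconsolidated and only the recompression index applies:
S_c = C_r·H/(1+e₀)·log₁₀(σ'_f/σ'_0) = 0.042×4/1.86×log₁₀(145.57/53.875)
    = 0.090321 × 0.43168 = 0.03899 m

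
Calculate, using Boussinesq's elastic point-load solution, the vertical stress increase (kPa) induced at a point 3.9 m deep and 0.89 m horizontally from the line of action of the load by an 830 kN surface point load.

Boussinesq vertical stress below a point load on an elastic half-space:
Δσ_z = 3P/(2πz²) · [1 + (r/z)²]^(−5/2)
r/z = 0.89/3.9 = 0.22821; [1+(r/z)²]^(−5/2) = 0.88081.
Δσ_z = 3×830/(2π×3.9²) × 0.88081 = 26.055 × 0.88081 = 22.95 kPa

Δσ_z ≈ 22.9 kPa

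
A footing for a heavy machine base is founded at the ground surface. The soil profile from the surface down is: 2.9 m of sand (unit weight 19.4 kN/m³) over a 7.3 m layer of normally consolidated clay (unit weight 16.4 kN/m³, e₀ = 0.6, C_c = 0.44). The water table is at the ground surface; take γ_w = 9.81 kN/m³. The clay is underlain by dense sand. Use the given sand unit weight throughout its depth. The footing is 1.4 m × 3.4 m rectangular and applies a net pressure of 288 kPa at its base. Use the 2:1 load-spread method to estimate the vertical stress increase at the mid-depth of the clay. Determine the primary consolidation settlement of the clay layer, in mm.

Mid-depth of clay below the ground surface: z = 2.9 + 7.3/2 = 6.55 m.
Total vertical stress at mid-clay: σ_v = 19.4×2.9 + 16.4×3.65 = 116.12 kPa.
Pore pressure: u = 9.81×(6.55 − 0) = 64.255 kPa.
Initial effective stress: σ'_0 = σ_v − u = 116.12 − 64.255 = 51.865 kPa.
Stress increase at mid-clay by the 2:1 spreading method:
Δσ = qBL/((B+z)(L+z)) = 288×1.4×3.4/((1.4+6.55)(3.4+6.55)) = 17.33 kPa
Final effective stress: σ'_f = σ'_0 + Δσ = 51.865 + 17.33 = 69.195 kPa.
Normally consolidated clay, so the full stress increment lies on the virgin compression line:
S_c = C_c·H/(1+e₀)·log₁₀(σ'_f/σ'_0) = 0.44×7.3/(1+0.6)×log₁₀(69.195/51.865)
    = 2.0075 × 0.1252 = 0.2513 m

S_c ≈ 251 mm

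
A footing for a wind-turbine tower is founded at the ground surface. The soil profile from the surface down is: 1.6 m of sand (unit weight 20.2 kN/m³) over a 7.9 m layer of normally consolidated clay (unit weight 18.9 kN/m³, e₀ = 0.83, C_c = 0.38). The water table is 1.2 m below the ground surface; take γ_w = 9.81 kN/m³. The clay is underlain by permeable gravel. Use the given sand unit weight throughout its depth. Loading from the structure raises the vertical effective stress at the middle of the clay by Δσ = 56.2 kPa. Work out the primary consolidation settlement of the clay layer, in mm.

S_c ≈ 448 mm

Mid-depth of clay below the ground surface: z = 1.6 + 7.9/2 = 5.55 m.
Total vertical stress at mid-clay: σ_v = 20.2×1.6 + 18.9×3.95 = 106.97 kPa.
Pore pressure: u = 9.81×(5.55 − 1.2) = 42.673 kPa.
Initial effective stress: σ'_0 = σ_v − u = 106.97 − 42.673 = 64.297 kPa.
Final effective stress: σ'_f = σ'_0 + Δσ = 64.297 + 56.2 = 120.5 kPa.
Normally consolidated clay, so the full stress increment lies on the virgin compression line:
S_c = C_c·H/(1+e₀)·log₁₀(σ'_f/σ'_0) = 0.38×7.9/(1+0.83)×log₁₀(120.5/64.297)
    = 1.6404 × 0.2728 = 0.4475 m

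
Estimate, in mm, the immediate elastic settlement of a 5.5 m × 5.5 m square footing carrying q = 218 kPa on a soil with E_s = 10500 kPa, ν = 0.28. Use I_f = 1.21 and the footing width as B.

Immediate (elastic) settlement: S_e = q·B·(1−ν²)/E_s · I_f.
S_e = 218 × 5.5 × (1 − 0.28²) / 10500 × 1.21
    = 218 × 5.5 × 0.9216 / 10500 × 1.21
    = 0.1273 m = 127.3 mm

S_e ≈ 127 mm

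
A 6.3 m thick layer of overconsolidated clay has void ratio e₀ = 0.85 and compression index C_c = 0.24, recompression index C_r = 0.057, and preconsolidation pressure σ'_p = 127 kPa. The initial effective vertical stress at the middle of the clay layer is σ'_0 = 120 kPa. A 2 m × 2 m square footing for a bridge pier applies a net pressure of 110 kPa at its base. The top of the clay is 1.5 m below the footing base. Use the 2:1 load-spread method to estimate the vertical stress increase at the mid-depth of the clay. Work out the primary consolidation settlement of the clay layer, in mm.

Mid-depth of clay below the footing base: z = 1.5 + 6.3/2 = 4.65 m.
Stress increase at mid-clay by the 2:1 spreading method:
Δσ = qBL/((B+z)(L+z)) = 110×2×2/((2+4.65)(2+4.65)) = 9.9497 kPa
Final effective stress: σ'_f = 120 + 9.9497 = 129.95 kPa.
σ'_f = 129.95 > σ'_p = 127 kPa, so the stress path crosses the preconsolidation pressure — recompression up to σ'_p, then virgin compression beyond:
S_c = H/(1+e₀)·[C_r·log₁₀(σ'_p/σ'_0) + C_c·log₁₀(σ'_f/σ'_p)]
    = 6.3/1.85 × [0.057×log₁₀(127/120) + 0.24×log₁₀(129.95/127)]
    = 3.4054 × [0.0014035 + 0.0023934] = 0.01293 m

S_c ≈ 12.9 mm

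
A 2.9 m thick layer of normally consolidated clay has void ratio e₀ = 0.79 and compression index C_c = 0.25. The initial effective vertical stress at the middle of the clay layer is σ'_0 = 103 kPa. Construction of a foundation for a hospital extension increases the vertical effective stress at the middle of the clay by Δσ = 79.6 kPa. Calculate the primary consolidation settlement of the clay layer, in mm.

Final effective stress: σ'_f = σ'_0 + Δσ = 103 + 79.6 = 182.6 kPa.
Normally consolidated clay, so the full stress increment lies on the virgin compression line:
S_c = C_c·H/(1+e₀)·log₁₀(σ'_f/σ'_0) = 0.25×2.9/(1+0.79)×log₁₀(182.6/103)
    = 0.40503 × 0.24866 = 0.1007 m

S_c ≈ 101 mm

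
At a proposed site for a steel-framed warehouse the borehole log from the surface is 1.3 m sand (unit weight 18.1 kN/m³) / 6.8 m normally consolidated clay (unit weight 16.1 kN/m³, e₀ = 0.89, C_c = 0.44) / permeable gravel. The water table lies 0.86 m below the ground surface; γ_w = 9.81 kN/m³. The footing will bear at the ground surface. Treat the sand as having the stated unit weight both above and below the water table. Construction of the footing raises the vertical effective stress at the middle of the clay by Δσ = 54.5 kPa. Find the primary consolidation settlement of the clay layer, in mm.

Mid-depth of clay below the ground surface: z = 1.3 + 6.8/2 = 4.7 m.
Total vertical stress at mid-clay: σ_v = 18.1×1.3 + 16.1×3.4 = 78.27 kPa.
Pore pressure: u = 9.81×(4.7 − 0.86) = 37.67 kPa.
Initial effective stress: σ'_0 = σ_v − u = 78.27 − 37.67 = 40.6 kPa.
Final effective stress: σ'_f = σ'_0 + Δσ = 40.6 + 54.5 = 95.1 kPa.
Normally consolidated clay, so the full stress increment lies on the virgin compression line:
S_c = C_c·H/(1+e₀)·log₁₀(σ'_f/σ'_0) = 0.44×6.8/(1+0.89)×log₁₀(95.1/40.6)
    = 1.5831 × 0.36965 = 0.5852 m

S_c ≈ 585 mm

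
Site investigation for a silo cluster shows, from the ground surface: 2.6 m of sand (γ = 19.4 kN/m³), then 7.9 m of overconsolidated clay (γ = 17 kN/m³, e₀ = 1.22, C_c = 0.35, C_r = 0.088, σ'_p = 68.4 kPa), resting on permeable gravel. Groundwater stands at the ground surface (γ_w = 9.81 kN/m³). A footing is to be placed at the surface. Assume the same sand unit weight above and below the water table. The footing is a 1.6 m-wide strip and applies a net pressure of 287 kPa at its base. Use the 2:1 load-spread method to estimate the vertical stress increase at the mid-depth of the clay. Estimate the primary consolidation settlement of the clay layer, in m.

S_c ≈ 0.289 m

Mid-depth of clay below the ground surface: z = 2.6 + 7.9/2 = 6.55 m.
Total vertical stress at mid-clay: σ_v = 19.4×2.6 + 17×3.95 = 117.59 kPa.
Pore pressure: u = 9.81×(6.55 − 0) = 64.255 kPa.
Initial effective stress: σ'_0 = σ_v − u = 117.59 − 64.255 = 53.335 kPa.
Stress increase at mid-clay by the 2:1 spreading method:
Δσ = qB/(B+z) = 287×1.6/(1.6+6.55) = 56.344 kPa
Final effective stress: σ'_f = 53.335 + 56.344 = 109.68 kPa.
σ'_f = 109.68 > σ'_p = 68.4 kPa, so the stress path crosses the preconsolidation pressure — recompression up to σ'_p, then virgin compression beyond:
S_c = H/(1+e₀)·[C_r·log₁₀(σ'_p/σ'_0) + C_c·log₁₀(σ'_f/σ'_p)]
    = 7.9/2.22 × [0.088×log₁₀(68.4/53.335) + 0.35×log₁₀(109.68/68.4)]
    = 3.5586 × [0.0095079 + 0.071775] = 0.2893 m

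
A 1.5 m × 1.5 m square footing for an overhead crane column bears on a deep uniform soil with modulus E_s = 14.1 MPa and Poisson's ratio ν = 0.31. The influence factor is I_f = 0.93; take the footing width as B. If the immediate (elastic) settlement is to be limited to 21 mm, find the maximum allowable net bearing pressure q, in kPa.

q ≈ 235 kPa

E_s = 14.1 MPa = 14100 kPa.
S_e = q·B·(1−ν²)/E_s · I_f  ⇒  q = S_e·E_s / (B·(1−ν²)·I_f).
q = 0.021 × 14100 / (1.5 × 0.9039 × 0.93) = 234.8 kPa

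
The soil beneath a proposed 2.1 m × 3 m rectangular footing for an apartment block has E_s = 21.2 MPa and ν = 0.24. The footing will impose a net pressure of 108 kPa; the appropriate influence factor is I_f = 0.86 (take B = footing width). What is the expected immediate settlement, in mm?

S_e ≈ 8.67 mm

Immediate (elastic) settlement: S_e = q·B·(1−ν²)/E_s · I_f.
E_s = 21.2 MPa = 21200 kPa.
S_e = 108 × 2.1 × (1 − 0.24²) / 21200 × 0.86
    = 108 × 2.1 × 0.9424 / 21200 × 0.86
    = 0.00867 m = 8.67 mm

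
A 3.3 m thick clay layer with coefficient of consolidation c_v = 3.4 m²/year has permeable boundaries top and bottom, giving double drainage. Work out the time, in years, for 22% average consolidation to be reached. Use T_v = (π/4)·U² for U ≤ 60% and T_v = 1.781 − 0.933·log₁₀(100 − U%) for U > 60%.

Drainage path length: H_d = H/2 = 1.65 m (double drainage).
U ≤ 60%: T_v = (π/4)·U² = (π/4)×0.22² = 0.038013.
t = T_v·H_d²/c_v = 0.038013×1.65²/3.4 = 0.03044 years.

t ≈ 0.0304 years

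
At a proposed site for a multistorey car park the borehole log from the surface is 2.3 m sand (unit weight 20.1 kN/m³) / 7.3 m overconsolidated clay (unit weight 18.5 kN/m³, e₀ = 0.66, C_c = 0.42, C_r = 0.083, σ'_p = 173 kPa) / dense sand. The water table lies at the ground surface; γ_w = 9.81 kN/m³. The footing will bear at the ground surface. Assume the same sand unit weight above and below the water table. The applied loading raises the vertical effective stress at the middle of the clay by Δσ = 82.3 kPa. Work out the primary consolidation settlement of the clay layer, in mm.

Mid-depth of clay below the ground surface: z = 2.3 + 7.3/2 = 5.95 m.
Total vertical stress at mid-clay: σ_v = 20.1×2.3 + 18.5×3.65 = 113.75 kPa.
Pore pressure: u = 9.81×(5.95 − 0) = 58.37 kPa.
Initial effective stress: σ'_0 = σ_v − u = 113.75 − 58.37 = 55.38 kPa.
Final effective stress: σ'_f = 55.38 + 82.3 = 137.68 kPa.
σ'_f = 137.68 ≤ σ'_p = 173 kPa, so the clay remains overconsolidated and only the recompression index applies:
S_c = C_r·H/(1+e₀)·log₁₀(σ'_f/σ'_0) = 0.083×7.3/1.66×log₁₀(137.68/55.38)
    = 0.365 × 0.39552 = 0.1444 m

S_c ≈ 144 mm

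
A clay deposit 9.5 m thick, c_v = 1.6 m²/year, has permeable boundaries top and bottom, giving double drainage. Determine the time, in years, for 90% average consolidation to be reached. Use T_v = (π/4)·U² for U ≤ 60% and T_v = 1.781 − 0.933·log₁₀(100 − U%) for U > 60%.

t ≈ 12 years

Drainage path length: H_d = H/2 = 4.75 m (double drainage).
U > 60%: T_v = 1.781 − 0.933·log₁₀(100 − 90) = 0.848.
t = T_v·H_d²/c_v = 0.848×4.75²/1.6 = 11.96 years.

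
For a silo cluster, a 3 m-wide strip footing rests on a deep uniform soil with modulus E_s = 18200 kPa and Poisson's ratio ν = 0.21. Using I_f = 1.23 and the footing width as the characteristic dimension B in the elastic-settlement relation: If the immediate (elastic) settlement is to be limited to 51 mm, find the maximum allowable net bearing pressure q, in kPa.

S_e = q·B·(1−ν²)/E_s · I_f  ⇒  q = S_e·E_s / (B·(1−ν²)·I_f).
q = 0.051 × 18200 / (3 × 0.9559 × 1.23) = 263.1 kPa

q ≈ 263 kPa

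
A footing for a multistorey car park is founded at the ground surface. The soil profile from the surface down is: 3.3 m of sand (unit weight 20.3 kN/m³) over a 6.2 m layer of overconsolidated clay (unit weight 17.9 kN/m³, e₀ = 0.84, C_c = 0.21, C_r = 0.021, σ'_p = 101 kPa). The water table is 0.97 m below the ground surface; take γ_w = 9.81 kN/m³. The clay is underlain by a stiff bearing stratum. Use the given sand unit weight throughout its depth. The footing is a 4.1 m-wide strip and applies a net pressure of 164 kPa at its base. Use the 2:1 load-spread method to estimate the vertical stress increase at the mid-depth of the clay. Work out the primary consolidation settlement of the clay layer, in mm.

S_c ≈ 96.8 mm

Mid-depth of clay below the ground surface: z = 3.3 + 6.2/2 = 6.4 m.
Total vertical stress at mid-clay: σ_v = 20.3×3.3 + 17.9×3.1 = 122.48 kPa.
Pore pressure: u = 9.81×(6.4 − 0.97) = 53.268 kPa.
Initial effective stress: σ'_0 = σ_v − u = 122.48 − 53.268 = 69.212 kPa.
Stress increase at mid-clay by the 2:1 spreading method:
Δσ = qB/(B+z) = 164×4.1/(4.1+6.4) = 64.038 kPa
Final effective stress: σ'_f = 69.212 + 64.038 = 133.25 kPa.
σ'_f = 133.25 > σ'_p = 101 kPa, so the stress path crosses the preconsolidation pressure — recompression up to σ'_p, then virgin compression beyond:
S_c = H/(1+e₀)·[C_r·log₁₀(σ'_p/σ'_0) + C_c·log₁₀(σ'_f/σ'_p)]
    = 6.2/1.84 × [0.021×log₁₀(101/69.212) + 0.21×log₁₀(133.25/101)]
    = 3.3696 × [0.0034469 + 0.025273] = 0.09677 m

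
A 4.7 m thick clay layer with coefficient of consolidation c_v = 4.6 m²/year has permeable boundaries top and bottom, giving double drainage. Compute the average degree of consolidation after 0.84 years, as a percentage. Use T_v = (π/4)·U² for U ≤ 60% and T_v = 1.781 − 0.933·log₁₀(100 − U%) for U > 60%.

U ≈ 85.6 %

Drainage path length: H_d = H/2 = 2.35 m (double drainage).
T_v = c_v·t/H_d² = 4.6×0.84/2.35² = 0.69968.
T_v = 0.69968 corresponds to the U > 60% branch:
U = 1 − 10^((1.781 − T_v)/0.933)/100 = 0.8558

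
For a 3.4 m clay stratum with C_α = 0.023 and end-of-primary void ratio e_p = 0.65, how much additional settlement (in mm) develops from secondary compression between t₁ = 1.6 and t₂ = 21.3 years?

S_s ≈ 53.3 mm

Secondary compression: S_s = C_α·H/(1+e_p)·log₁₀(t₂/t₁)
S_s = 0.023×3.4/(1+0.65)×log₁₀(21.3/1.6)
    = 0.04739 × 1.124 = 0.05328 m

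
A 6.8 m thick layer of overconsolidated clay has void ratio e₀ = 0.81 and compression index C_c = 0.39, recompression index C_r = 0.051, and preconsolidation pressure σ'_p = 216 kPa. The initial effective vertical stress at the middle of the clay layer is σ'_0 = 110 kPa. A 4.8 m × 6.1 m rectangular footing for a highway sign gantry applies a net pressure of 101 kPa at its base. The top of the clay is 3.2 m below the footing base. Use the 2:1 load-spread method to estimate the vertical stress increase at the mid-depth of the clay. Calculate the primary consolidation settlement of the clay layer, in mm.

S_c ≈ 14.2 mm

Mid-depth of clay below the footing base: z = 3.2 + 6.8/2 = 6.6 m.
Stress increase at mid-clay by the 2:1 spreading method:
Δσ = qBL/((B+z)(L+z)) = 101×4.8×6.1/((4.8+6.6)(6.1+6.6)) = 20.426 kPa
Final effective stress: σ'_f = 110 + 20.426 = 130.43 kPa.
σ'_f = 130.43 ≤ σ'_p = 216 kPa, so the clay remains overconsolidated and only the recompression index applies:
S_c = C_r·H/(1+e₀)·log₁₀(σ'_f/σ'_0) = 0.051×6.8/1.81×log₁₀(130.43/110)
    = 0.1916 × 0.073985 = 0.01418 m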